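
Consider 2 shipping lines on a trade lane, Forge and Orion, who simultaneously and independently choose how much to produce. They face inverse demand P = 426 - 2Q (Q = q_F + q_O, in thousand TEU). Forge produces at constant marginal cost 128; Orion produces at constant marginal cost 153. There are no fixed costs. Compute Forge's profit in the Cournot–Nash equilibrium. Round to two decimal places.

5796.06

Forge's profit: π_F = (426 - 2Q)q_F - (128q_F). Setting ∂π_F/∂q_F = 0: 298 - 4q_F - 2(q_O) = 0.
Orion's profit: π_O = (426 - 2Q)q_O - (153q_O). Setting ∂π_O/∂q_O = 0: 273 - 4q_O - 2(q_F) = 0.
Rearranging gives the reaction functions q_F = (298 - 2q_O)/4 and q_O = (273 - 2q_F)/4.
Solving the pair: q_F = 323/6, q_O = 124/3.
Price P = 426 - 2·(571/6) = 707/3.
Forge's profit: (707/3 - 128)·(323/6) = 5796.0556.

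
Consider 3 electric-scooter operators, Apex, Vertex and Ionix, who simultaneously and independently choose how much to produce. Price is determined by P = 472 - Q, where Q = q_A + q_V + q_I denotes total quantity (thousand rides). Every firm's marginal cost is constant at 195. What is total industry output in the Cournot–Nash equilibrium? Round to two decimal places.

Each firm earns π_i = (472 - Q)q_i - 195q_i.
Setting ∂π_i/∂q_i = 0 with rivals' quantities fixed: 277 - 2q_i - Σ_{j≠i} q_j = 0.
By symmetry each firm produces the same amount; substituting Σ_{j≠i} q_j = 2q_i yields q_i = 277/4.
Total output Q = 277/4 + 277/4 + 277/4 = 831/4.

207.75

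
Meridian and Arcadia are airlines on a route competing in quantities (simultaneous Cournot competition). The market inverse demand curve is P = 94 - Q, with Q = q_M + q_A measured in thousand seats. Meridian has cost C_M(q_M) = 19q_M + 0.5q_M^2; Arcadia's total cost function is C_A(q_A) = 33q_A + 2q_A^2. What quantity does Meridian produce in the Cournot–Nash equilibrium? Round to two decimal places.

Meridian's profit: π_M = (94 - Q)q_M - (19q_M + (1/2)q_M²). Setting ∂π_M/∂q_M = 0: 75 - 3q_M - (q_A) = 0.
Arcadia's first-order condition: 61 - 6q_A - (q_M) = 0.
Best responses: q_M = (75 - q_A)/3, q_A = (61 - q_M)/6.
Substituting one into the other gives q_M = 389/17 and q_A = 108/17.

22.88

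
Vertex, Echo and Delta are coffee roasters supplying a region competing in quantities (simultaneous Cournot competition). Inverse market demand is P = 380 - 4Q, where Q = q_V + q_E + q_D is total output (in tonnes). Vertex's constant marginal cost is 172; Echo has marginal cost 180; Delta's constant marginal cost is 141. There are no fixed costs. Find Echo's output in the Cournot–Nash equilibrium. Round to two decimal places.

Vertex's profit: π_V = (380 - 4Q)q_V - (172q_V). Setting ∂π_V/∂q_V = 0: 208 - 8q_V - 4(q_E + q_D) = 0.
Echo's first-order condition: 200 - 8q_E - 4(q_V + q_D) = 0.
Delta's profit: π_D = (380 - 4Q)q_D - (141q_D). Setting ∂π_D/∂q_D = 0: 239 - 8q_D - 4(q_V + q_E) = 0.
Adding the 3 conditions: 647 − 8Q − 8Q = 0, i.e. Q = 647/16.
Back-substituting: q_V = (208 − 647/4)/4 = 185/16, q_E = (200 − 647/4)/4 = 153/16, q_D = (239 − 647/4)/4 = 309/16.

9.56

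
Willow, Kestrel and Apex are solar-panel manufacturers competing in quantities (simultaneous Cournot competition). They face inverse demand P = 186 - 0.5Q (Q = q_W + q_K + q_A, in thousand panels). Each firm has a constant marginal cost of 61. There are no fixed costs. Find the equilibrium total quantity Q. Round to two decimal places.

A representative firm's profit is π_i = q_i(186 - 0.5Q) - 61q_i.
First-order condition (treating rivals' output as given): 125 - q_i - (1/2)·Σ_{j≠i} q_j = 0.
By symmetry each firm produces the same amount; substituting Σ_{j≠i} q_j = 2q_i yields q_i = 125/2.
Total output Q = 125/2 + 125/2 + 125/2 = 375/2.

187.50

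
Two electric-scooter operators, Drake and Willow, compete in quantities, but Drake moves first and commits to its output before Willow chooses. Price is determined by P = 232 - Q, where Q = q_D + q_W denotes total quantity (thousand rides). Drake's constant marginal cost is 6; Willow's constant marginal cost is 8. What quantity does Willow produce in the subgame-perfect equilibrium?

55

The follower Willow best-responds to any q_D: π_W = (232 - Q)q_W - 8q_W.
Follower FOC: 224 - q_D - 2q_W = 0, so q_W(q_D) = (224 - q_D)/2.
The leader anticipates this reaction. Substituting into P = 232 - Q gives P = 120 - (1/2)q_D, so π_D = (120 - (1/2)q_D)q_D - 6q_D.
Leader FOC: 114 - q_D = 0, so q_D = 114.
Then q_W = (224 - 114)/2 = 55.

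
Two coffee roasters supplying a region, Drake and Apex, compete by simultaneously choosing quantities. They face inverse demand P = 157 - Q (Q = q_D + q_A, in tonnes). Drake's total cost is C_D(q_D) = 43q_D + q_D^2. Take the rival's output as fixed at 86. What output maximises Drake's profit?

7

With the rival's output fixed at 86, Drake's profit is π_D = (157 - 86 - q_D)q_D - (43q_D + q_D²) = (71 - q_D)q_D - (43q_D + q_D²).
∂π_D/∂q_D = 28 - 4q_D = 0, so q_D = 7.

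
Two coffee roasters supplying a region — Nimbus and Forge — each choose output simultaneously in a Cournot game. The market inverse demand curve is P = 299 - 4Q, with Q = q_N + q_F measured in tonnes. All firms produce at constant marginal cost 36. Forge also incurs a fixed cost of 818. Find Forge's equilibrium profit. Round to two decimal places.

Each firm earns π_i = (299 - 4Q)q_i - 36q_i.
Setting ∂π_i/∂q_i = 0 with rivals' quantities fixed: 263 - 8q_i - 4q_j = 0.
With identical firms every q_j equals q_i, so q_j = q_i and 263 = 12q_i, giving q_i = 263/12.
Price P = 299 - 4·(263/6) = 371/3.
Forge's profit: (371/3 - 36)·(263/12) - 818 = 1103.3611.

1103.36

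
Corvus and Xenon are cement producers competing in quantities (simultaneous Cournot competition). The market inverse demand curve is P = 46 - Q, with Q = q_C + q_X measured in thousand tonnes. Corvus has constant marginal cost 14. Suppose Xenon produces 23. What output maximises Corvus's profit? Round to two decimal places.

With the rival's output fixed at 23, Corvus's profit is π_C = (46 - 23 - q_C)q_C - (14q_C) = (23 - q_C)q_C - (14q_C).
∂π_C/∂q_C = 9 - 2q_C = 0, so q_C = 9/2.

4.50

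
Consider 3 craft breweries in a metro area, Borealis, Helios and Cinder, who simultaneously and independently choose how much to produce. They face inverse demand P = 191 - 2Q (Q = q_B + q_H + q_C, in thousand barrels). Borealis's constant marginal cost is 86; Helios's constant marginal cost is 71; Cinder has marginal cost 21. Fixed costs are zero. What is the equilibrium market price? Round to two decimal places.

92.25

Borealis's profit: π_B = (191 - 2Q)q_B - (86q_B). Setting ∂π_B/∂q_B = 0: 105 - 4q_B - 2(q_H + q_C) = 0.
Helios's first-order condition: 120 - 4q_H - 2(q_B + q_C) = 0.
Cinder's profit: π_C = (191 - 2Q)q_C - (21q_C). Setting ∂π_C/∂q_C = 0: 170 - 4q_C - 2(q_B + q_H) = 0.
Summing all 3 equations gives 395 − 8Q = 0, hence Q = 395/8.
Back-substituting: q_B = (105 − 395/4)/2 = 25/8, q_H = (120 − 395/4)/2 = 85/8, q_C = (170 − 395/4)/2 = 285/8.
Total output Q = 395/8, so price P = 191 - 2·(395/8) = 369/4.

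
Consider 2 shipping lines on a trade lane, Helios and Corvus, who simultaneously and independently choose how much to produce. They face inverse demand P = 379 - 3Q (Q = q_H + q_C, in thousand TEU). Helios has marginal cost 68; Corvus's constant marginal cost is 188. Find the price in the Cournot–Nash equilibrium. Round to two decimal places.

211.67

Helios's profit: π_H = (379 - 3Q)q_H - (68q_H). Setting ∂π_H/∂q_H = 0: 311 - 6q_H - 3(q_C) = 0.
Corvus's first-order condition: 191 - 6q_C - 3(q_H) = 0.
Rearranging gives the reaction functions q_H = (311 - 3q_C)/6 and q_C = (191 - 3q_H)/6.
Substituting one into the other gives q_H = 431/9 and q_C = 71/9.
Total output Q = 502/9, so price P = 379 - 3·(502/9) = 635/3.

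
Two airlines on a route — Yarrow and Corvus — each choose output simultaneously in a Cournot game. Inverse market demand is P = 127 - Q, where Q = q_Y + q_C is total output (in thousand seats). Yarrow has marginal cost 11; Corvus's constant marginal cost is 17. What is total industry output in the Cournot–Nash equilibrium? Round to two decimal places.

Yarrow's profit: π_Y = (127 - Q)q_Y - (11q_Y). Setting ∂π_Y/∂q_Y = 0: 116 - 2q_Y - (q_C) = 0.
Corvus's profit: π_C = (127 - Q)q_C - (17q_C). Setting ∂π_C/∂q_C = 0: 110 - 2q_C - (q_Y) = 0.
Best responses: q_Y = (116 - q_C)/2, q_C = (110 - q_Y)/2.
Substituting one into the other gives q_Y = 122/3 and q_C = 104/3.
Total output Q = 122/3 + 104/3 = 226/3.

75.33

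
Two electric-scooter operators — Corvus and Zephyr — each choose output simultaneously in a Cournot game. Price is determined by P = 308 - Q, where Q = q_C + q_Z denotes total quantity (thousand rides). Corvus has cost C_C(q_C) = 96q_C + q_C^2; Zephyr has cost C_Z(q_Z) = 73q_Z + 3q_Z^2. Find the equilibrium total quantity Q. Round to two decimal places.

70.61

Corvus's profit: π_C = (308 - Q)q_C - (96q_C + q_C²). Setting ∂π_C/∂q_C = 0: 212 - 4q_C - (q_Z) = 0.
Zephyr's first-order condition: 235 - 8q_Z - (q_C) = 0.
Rearranging gives the reaction functions q_C = (212 - q_Z)/4 and q_Z = (235 - q_C)/8.
Solving the pair: q_C = 1461/31, q_Z = 728/31.
Total output Q = 1461/31 + 728/31 = 70.6129.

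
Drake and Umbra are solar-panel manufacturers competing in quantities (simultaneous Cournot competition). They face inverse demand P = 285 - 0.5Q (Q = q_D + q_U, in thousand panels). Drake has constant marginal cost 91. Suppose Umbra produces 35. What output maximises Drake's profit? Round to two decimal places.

With the rival's output fixed at 35, Drake's profit is π_D = (285 - (1/2)·35 - (1/2)q_D)q_D - (91q_D) = (535/2 - (1/2)q_D)q_D - (91q_D).
∂π_D/∂q_D = 353/2 - q_D = 0, so q_D = 353/2.

176.50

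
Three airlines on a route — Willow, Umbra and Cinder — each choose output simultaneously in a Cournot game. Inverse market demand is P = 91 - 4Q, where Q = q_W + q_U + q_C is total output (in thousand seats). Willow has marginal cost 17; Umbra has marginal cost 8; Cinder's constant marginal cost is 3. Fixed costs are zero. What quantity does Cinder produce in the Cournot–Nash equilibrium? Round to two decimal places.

Willow's profit: π_W = (91 - 4Q)q_W - (17q_W). Setting ∂π_W/∂q_W = 0: 74 - 8q_W - 4(q_U + q_C) = 0.
Umbra's profit: π_U = (91 - 4Q)q_U - (8q_U). Setting ∂π_U/∂q_U = 0: 83 - 8q_U - 4(q_W + q_C) = 0.
Cinder's first-order condition: 88 - 8q_C - 4(q_W + q_U) = 0.
Summing all 3 equations gives 245 − 16Q = 0, hence Q = 245/16.
Back-substituting: q_W = (74 − 245/4)/4 = 51/16, q_U = (83 − 245/4)/4 = 87/16, q_C = (88 − 245/4)/4 = 107/16.

6.69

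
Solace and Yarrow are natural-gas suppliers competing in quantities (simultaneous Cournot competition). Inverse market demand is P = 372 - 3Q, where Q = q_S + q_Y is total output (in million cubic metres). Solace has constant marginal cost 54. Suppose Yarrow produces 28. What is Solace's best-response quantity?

39

With the rival's output fixed at 28, Solace's profit is π_S = (372 - 3·28 - 3q_S)q_S - (54q_S) = (288 - 3q_S)q_S - (54q_S).
∂π_S/∂q_S = 234 - 6q_S = 0, so q_S = 39.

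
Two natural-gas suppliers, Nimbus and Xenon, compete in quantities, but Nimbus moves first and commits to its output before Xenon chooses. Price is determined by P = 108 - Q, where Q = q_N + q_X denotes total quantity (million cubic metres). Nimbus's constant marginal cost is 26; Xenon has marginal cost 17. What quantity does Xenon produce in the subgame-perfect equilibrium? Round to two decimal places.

The follower Xenon best-responds to any q_N: π_X = (108 - Q)q_X - 17q_X.
Setting the follower's marginal profit to zero, 91 - q_N - 2q_X = 0, i.e. q_X = (91 - q_N)/2.
Nimbus substitutes q_X(q_N) into its own profit: π_N = q_N(108 - q_N - (91 - q_N)/2) - 26q_N = (125/2 - (1/2)q_N)q_N - 26q_N.
Maximising: ∂π_N/∂q_N = 73/2 - q_N = 0, giving q_N = 73/2.
Then q_X = (91 - 73/2)/2 = 109/4.

27.25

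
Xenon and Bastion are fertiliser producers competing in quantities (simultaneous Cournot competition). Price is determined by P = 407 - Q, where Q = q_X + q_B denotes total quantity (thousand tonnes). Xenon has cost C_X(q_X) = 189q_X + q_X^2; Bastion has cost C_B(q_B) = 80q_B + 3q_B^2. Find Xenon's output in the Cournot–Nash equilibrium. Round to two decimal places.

45.71

Xenon's profit: π_X = (407 - Q)q_X - (189q_X + q_X²). Setting ∂π_X/∂q_X = 0: 218 - 4q_X - (q_B) = 0.
Bastion's first-order condition: 327 - 8q_B - (q_X) = 0.
Rearranging gives the reaction functions q_X = (218 - q_B)/4 and q_B = (327 - q_X)/8.
Solving the pair: q_X = 1417/31, q_B = 1090/31.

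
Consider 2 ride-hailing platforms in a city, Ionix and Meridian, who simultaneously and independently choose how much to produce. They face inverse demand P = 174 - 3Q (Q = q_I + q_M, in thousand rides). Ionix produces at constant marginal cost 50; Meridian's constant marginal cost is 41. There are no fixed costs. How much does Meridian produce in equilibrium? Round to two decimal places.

Ionix's profit: π_I = (174 - 3Q)q_I - (50q_I). Setting ∂π_I/∂q_I = 0: 124 - 6q_I - 3(q_M) = 0.
Meridian's first-order condition: 133 - 6q_M - 3(q_I) = 0.
Best responses: q_I = (124 - 3q_M)/6, q_M = (133 - 3q_I)/6.
Substituting one into the other gives q_I = 115/9 and q_M = 142/9.

15.78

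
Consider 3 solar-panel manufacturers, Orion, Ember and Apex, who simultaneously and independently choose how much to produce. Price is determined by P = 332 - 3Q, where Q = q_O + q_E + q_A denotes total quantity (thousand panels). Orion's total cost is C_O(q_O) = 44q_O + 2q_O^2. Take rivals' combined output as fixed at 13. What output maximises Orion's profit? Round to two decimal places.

With rivals' combined output fixed at 13, Orion's profit is π_O = (332 - 3·13 - 3q_O)q_O - (44q_O + 2q_O²) = (293 - 3q_O)q_O - (44q_O + 2q_O²).
∂π_O/∂q_O = 249 - 10q_O = 0, so q_O = 249/10.

24.90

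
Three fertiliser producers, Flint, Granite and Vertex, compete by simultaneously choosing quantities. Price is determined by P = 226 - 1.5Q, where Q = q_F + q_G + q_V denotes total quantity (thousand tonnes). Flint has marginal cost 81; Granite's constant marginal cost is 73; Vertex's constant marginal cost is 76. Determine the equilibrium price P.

114

Flint's profit: π_F = (226 - 1.5Q)q_F - (81q_F). Setting ∂π_F/∂q_F = 0: 145 - 3q_F - (3/2)(q_G + q_V) = 0.
Granite's first-order condition: 153 - 3q_G - (3/2)(q_F + q_V) = 0.
Vertex's profit: π_V = (226 - 1.5Q)q_V - (76q_V). Setting ∂π_V/∂q_V = 0: 150 - 3q_V - (3/2)(q_F + q_G) = 0.
Adding the 3 first-order conditions: 448 − 6Q = 0, so Q = 224/3.
Back-substituting: q_F = (145 − 112)/(3/2) = 22, q_G = (153 − 112)/(3/2) = 82/3, q_V = (150 − 112)/(3/2) = 76/3.
Total output Q = 224/3, so price P = 226 - (3/2)·(224/3) = 114.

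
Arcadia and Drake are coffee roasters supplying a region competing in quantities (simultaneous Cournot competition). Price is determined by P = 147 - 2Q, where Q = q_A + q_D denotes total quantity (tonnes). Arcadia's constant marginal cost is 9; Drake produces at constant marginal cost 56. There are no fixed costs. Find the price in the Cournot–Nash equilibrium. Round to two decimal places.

70.67

Arcadia's profit: π_A = (147 - 2Q)q_A - (9q_A). Setting ∂π_A/∂q_A = 0: 138 - 4q_A - 2(q_D) = 0.
Drake's profit: π_D = (147 - 2Q)q_D - (56q_D). Setting ∂π_D/∂q_D = 0: 91 - 4q_D - 2(q_A) = 0.
Rearranging gives the reaction functions q_A = (138 - 2q_D)/4 and q_D = (91 - 2q_A)/4.
Substituting one into the other gives q_A = 185/6 and q_D = 22/3.
Total output Q = 229/6, so price P = 147 - 2·(229/6) = 212/3.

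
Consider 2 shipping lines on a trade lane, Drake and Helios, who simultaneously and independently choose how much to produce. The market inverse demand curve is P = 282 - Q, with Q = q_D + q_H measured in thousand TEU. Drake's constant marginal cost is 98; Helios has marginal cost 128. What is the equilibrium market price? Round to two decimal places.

Drake's profit: π_D = (282 - Q)q_D - (98q_D). Setting ∂π_D/∂q_D = 0: 184 - 2q_D - (q_H) = 0.
Helios's first-order condition: 154 - 2q_H - (q_D) = 0.
Best responses: q_D = (184 - q_H)/2, q_H = (154 - q_D)/2.
Solving the pair: q_D = 214/3, q_H = 124/3.
Total output Q = 338/3, so price P = 282 - 338/3 = 508/3.

169.33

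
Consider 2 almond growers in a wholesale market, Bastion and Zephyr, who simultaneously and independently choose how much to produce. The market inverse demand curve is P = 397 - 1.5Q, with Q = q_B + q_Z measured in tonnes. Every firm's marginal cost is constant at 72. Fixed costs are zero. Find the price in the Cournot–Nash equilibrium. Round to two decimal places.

180.33

A representative firm's profit is π_i = q_i(397 - 1.5Q) - 72q_i.
First-order condition (treating rivals' output as given): 325 - 3q_i - (3/2)q_j = 0.
With identical firms every q_j equals q_i, so q_j = q_i and 325 = (9/2)q_i, giving q_i = 650/9.
Total output Q = 1300/9, so price P = 397 - (3/2)·(1300/9) = 541/3.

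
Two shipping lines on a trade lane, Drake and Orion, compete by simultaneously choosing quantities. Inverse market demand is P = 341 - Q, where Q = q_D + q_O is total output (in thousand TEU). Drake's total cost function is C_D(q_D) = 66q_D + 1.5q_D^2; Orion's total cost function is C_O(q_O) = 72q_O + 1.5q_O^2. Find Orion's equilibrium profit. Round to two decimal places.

4969.18

Drake's profit: π_D = (341 - Q)q_D - (66q_D + (3/2)q_D²). Setting ∂π_D/∂q_D = 0: 275 - 5q_D - (q_O) = 0.
Orion's profit: π_O = (341 - Q)q_O - (72q_O + (3/2)q_O²). Setting ∂π_O/∂q_O = 0: 269 - 5q_O - (q_D) = 0.
Rearranging gives the reaction functions q_D = (275 - q_O)/5 and q_O = (269 - q_D)/5.
Substituting one into the other gives q_D = 553/12 and q_O = 535/12.
Price P = 341 - 272/3 = 751/3.
Orion's profit: (751/3)·(535/12) - 72·(535/12) - (3/2)(535/12)² = 4969.1840.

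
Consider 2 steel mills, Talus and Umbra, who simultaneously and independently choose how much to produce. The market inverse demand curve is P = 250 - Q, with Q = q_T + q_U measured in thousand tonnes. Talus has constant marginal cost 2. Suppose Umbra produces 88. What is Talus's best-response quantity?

With the rival's output fixed at 88, Talus's profit is π_T = (250 - 88 - q_T)q_T - (2q_T) = (162 - q_T)q_T - (2q_T).
∂π_T/∂q_T = 160 - 2q_T = 0, so q_T = 80.

80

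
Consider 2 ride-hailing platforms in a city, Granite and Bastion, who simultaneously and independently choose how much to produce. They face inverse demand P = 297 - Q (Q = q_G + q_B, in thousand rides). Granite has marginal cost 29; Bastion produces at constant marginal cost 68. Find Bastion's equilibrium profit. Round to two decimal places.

4011.11

Granite's profit: π_G = (297 - Q)q_G - (29q_G). Setting ∂π_G/∂q_G = 0: 268 - 2q_G - (q_B) = 0.
Bastion's profit: π_B = (297 - Q)q_B - (68q_B). Setting ∂π_B/∂q_B = 0: 229 - 2q_B - (q_G) = 0.
Rearranging gives the reaction functions q_G = (268 - q_B)/2 and q_B = (229 - q_G)/2.
Substituting one into the other gives q_G = 307/3 and q_B = 190/3.
Price P = 297 - 497/3 = 394/3.
Bastion's profit: (394/3 - 68)·(190/3) = 4011.1111.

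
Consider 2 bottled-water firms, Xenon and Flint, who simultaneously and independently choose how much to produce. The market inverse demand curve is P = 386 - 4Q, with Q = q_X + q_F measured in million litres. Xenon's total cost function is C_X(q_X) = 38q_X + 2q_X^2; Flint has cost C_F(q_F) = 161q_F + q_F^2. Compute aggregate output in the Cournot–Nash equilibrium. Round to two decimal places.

Xenon's profit: π_X = (386 - 4Q)q_X - (38q_X + 2q_X²). Setting ∂π_X/∂q_X = 0: 348 - 12q_X - 4(q_F) = 0.
Flint's first-order condition: 225 - 10q_F - 4(q_X) = 0.
Rearranging gives the reaction functions q_X = (348 - 4q_F)/12 and q_F = (225 - 4q_X)/10.
Substituting one into the other gives q_X = 645/26 and q_F = 327/26.
Total output Q = 645/26 + 327/26 = 486/13.

37.38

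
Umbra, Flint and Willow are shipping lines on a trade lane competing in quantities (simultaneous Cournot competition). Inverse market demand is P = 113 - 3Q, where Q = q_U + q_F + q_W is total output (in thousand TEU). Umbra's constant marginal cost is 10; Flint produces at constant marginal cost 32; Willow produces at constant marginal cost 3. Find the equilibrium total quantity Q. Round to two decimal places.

Umbra's profit: π_U = (113 - 3Q)q_U - (10q_U). Setting ∂π_U/∂q_U = 0: 103 - 6q_U - 3(q_F + q_W) = 0.
Flint's first-order condition: 81 - 6q_F - 3(q_U + q_W) = 0.
Willow's first-order condition: 110 - 6q_W - 3(q_U + q_F) = 0.
Adding the 3 conditions: 294 − 6Q − 6Q = 0, i.e. Q = 49/2.
Back-substituting: q_U = (103 − 147/2)/3 = 59/6, q_F = (81 − 147/2)/3 = 5/2, q_W = (110 − 147/2)/3 = 73/6.
Total output Q = 59/6 + 5/2 + 73/6 = 49/2.

24.50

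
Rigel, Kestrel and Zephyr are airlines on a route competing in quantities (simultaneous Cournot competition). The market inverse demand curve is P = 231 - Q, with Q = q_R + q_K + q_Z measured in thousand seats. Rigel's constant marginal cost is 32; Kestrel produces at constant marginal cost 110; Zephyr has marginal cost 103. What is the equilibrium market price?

119

Rigel's profit: π_R = (231 - Q)q_R - (32q_R). Setting ∂π_R/∂q_R = 0: 199 - 2q_R - (q_K + q_Z) = 0.
Kestrel's profit: π_K = (231 - Q)q_K - (110q_K). Setting ∂π_K/∂q_K = 0: 121 - 2q_K - (q_R + q_Z) = 0.
Zephyr's first-order condition: 128 - 2q_Z - (q_R + q_K) = 0.
Adding the 3 conditions: 448 − 2Q − 2Q = 0, i.e. Q = 112.
Back-substituting: q_R = (199 − 112) = 87, q_K = (121 − 112) = 9, q_Z = (128 − 112) = 16.
Total output Q = 112, so price P = 231 - 112 = 119.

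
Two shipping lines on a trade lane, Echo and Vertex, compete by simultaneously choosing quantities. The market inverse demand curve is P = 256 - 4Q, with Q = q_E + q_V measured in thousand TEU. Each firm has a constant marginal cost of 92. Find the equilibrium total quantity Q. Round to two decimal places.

27.33

A representative firm's profit is π_i = q_i(256 - 4Q) - 92q_i.
First-order condition (treating rivals' output as given): 164 - 8q_i - 4q_j = 0.
With identical firms every q_j equals q_i, so q_j = q_i and 164 = 12q_i, giving q_i = 41/3.
Total output Q = 41/3 + 41/3 = 82/3.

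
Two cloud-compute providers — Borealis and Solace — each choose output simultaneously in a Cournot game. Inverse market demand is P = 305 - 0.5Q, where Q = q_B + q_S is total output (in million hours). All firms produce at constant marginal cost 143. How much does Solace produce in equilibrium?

A representative firm's profit is π_i = q_i(305 - 0.5Q) - 143q_i.
First-order condition (treating rivals' output as given): 162 - q_i - (1/2)q_j = 0.
With identical firms every q_j equals q_i, so q_j = q_i and 162 = (3/2)q_i, giving q_i = 108.

108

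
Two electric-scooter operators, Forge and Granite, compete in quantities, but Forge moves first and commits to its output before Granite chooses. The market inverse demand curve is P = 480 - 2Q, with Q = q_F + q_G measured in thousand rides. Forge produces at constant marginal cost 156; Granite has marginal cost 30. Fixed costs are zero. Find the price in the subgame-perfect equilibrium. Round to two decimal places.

205.50

Solve by backward induction. Given q_F, the follower Granite maximises π_G = (480 - 2q_F - 2q_G)q_G - 30q_G.
∂π_G/∂q_G = 450 - 2q_F - 4q_G = 0 gives the reaction function q_G = (450 - 2q_F)/4.
The leader anticipates this reaction. Substituting into P = 480 - 2Q gives P = 255 - q_F, so π_F = (255 - q_F)q_F - 156q_F.
Maximising: ∂π_F/∂q_F = 99 - 2q_F = 0, giving q_F = 99/2.
Then q_G = (450 - 2·(99/2))/4 = 351/4.
Total output Q = 549/4, so price P = 480 - 2·(549/4) = 411/2.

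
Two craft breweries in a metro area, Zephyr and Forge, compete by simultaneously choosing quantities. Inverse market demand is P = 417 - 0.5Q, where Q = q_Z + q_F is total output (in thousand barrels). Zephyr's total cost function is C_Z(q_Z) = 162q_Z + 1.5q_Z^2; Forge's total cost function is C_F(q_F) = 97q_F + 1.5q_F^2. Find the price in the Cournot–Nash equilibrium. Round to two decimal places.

353.11

Zephyr's profit: π_Z = (417 - 0.5Q)q_Z - (162q_Z + (3/2)q_Z²). Setting ∂π_Z/∂q_Z = 0: 255 - 4q_Z - (1/2)(q_F) = 0.
Forge's first-order condition: 320 - 4q_F - (1/2)(q_Z) = 0.
Rearranging gives the reaction functions q_Z = (255 - (1/2)q_F)/4 and q_F = (320 - (1/2)q_Z)/4.
Substituting one into the other gives q_Z = 54.6032 and q_F = 73.1746.
Total output Q = 1150/9, so price P = 417 - (1/2)·(1150/9) = 353.1111.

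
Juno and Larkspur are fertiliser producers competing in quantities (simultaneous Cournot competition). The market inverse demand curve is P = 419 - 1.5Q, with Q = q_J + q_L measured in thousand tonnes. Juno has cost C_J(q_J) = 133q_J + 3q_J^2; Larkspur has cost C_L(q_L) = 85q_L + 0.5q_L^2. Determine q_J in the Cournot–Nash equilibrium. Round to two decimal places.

19.05

Juno's profit: π_J = (419 - 1.5Q)q_J - (133q_J + 3q_J²). Setting ∂π_J/∂q_J = 0: 286 - 9q_J - (3/2)(q_L) = 0.
Larkspur's profit: π_L = (419 - 1.5Q)q_L - (85q_L + (1/2)q_L²). Setting ∂π_L/∂q_L = 0: 334 - 4q_L - (3/2)(q_J) = 0.
So q_J = (286 - (3/2)q_L)/9 and q_L = (334 - (3/2)q_J)/4.
Substituting one into the other gives q_J = 19.0519 and q_L = 76.3556.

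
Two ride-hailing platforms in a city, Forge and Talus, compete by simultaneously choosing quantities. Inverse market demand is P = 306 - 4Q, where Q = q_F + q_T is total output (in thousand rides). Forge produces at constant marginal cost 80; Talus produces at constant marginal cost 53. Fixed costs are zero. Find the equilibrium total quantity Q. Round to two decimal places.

39.92

Forge's profit: π_F = (306 - 4Q)q_F - (80q_F). Setting ∂π_F/∂q_F = 0: 226 - 8q_F - 4(q_T) = 0.
Talus's first-order condition: 253 - 8q_T - 4(q_F) = 0.
Best responses: q_F = (226 - 4q_T)/8, q_T = (253 - 4q_F)/8.
Substituting one into the other gives q_F = 199/12 and q_T = 70/3.
Total output Q = 199/12 + 70/3 = 479/12.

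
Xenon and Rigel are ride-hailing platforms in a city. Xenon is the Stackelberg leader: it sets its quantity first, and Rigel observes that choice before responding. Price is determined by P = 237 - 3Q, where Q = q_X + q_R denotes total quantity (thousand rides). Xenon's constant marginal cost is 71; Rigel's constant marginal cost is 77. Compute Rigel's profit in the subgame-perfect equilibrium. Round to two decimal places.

456.33

Solve by backward induction. Given q_X, the follower Rigel maximises π_R = (237 - 3q_X - 3q_R)q_R - 77q_R.
∂π_R/∂q_R = 160 - 3q_X - 6q_R = 0 gives the reaction function q_R = (160 - 3q_X)/6.
The leader anticipates this reaction. Substituting into P = 237 - 3Q gives P = 157 - (3/2)q_X, so π_X = (157 - (3/2)q_X)q_X - 71q_X.
The leader's first-order condition 86 - 3q_X = 0 yields q_X = 86/3.
Then q_R = (160 - 3·(86/3))/6 = 37/3.
Price P = 237 - 3·41 = 114.
Rigel's profit: (114 - 77)·(37/3) = 1369/3.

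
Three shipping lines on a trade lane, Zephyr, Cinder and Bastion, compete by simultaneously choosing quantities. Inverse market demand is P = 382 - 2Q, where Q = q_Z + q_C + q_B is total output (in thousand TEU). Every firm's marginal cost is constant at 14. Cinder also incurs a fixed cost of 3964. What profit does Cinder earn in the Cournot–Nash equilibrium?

268

A representative firm's profit is π_i = q_i(382 - 2Q) - 14q_i.
First-order condition (treating rivals' output as given): 368 - 4q_i - 2·Σ_{j≠i} q_j = 0.
With identical firms every q_j equals q_i, so Σ_{j≠i} q_j = 2q_i and 368 = 8q_i, giving q_i = 46.
Price P = 382 - 2·138 = 106.
Cinder's profit: (106 - 14)·46 - 3964 = 268.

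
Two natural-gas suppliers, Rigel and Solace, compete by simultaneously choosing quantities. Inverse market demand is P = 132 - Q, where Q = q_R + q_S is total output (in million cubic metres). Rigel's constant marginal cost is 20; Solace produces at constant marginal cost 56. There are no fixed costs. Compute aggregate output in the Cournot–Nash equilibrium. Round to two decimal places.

62.67

Rigel's profit: π_R = (132 - Q)q_R - (20q_R). Setting ∂π_R/∂q_R = 0: 112 - 2q_R - (q_S) = 0.
Solace's first-order condition: 76 - 2q_S - (q_R) = 0.
Rearranging gives the reaction functions q_R = (112 - q_S)/2 and q_S = (76 - q_R)/2.
Substituting one into the other gives q_R = 148/3 and q_S = 40/3.
Total output Q = 148/3 + 40/3 = 188/3.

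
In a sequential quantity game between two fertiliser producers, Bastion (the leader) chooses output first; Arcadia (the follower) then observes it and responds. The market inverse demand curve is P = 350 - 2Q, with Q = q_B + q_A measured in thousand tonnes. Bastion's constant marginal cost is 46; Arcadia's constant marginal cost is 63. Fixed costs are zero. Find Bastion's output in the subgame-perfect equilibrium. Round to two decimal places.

The follower Arcadia best-responds to any q_B: π_A = (350 - 2Q)q_A - 63q_A.
∂π_A/∂q_A = 287 - 2q_B - 4q_A = 0 gives the reaction function q_A = (287 - 2q_B)/4.
The leader anticipates this reaction. Substituting into P = 350 - 2Q gives P = 413/2 - q_B, so π_B = (413/2 - q_B)q_B - 46q_B.
The leader's first-order condition 321/2 - 2q_B = 0 yields q_B = 321/4.
Then q_A = (287 - 2·(321/4))/4 = 253/8.

80.25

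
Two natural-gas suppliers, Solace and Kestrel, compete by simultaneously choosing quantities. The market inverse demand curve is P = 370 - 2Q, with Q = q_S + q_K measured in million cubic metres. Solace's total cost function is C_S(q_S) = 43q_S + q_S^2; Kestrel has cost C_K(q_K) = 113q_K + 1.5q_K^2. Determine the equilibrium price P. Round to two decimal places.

229.84

Solace's profit: π_S = (370 - 2Q)q_S - (43q_S + q_S²). Setting ∂π_S/∂q_S = 0: 327 - 6q_S - 2(q_K) = 0.
Kestrel's profit: π_K = (370 - 2Q)q_K - (113q_K + (3/2)q_K²). Setting ∂π_K/∂q_K = 0: 257 - 7q_K - 2(q_S) = 0.
Best responses: q_S = (327 - 2q_K)/6, q_K = (257 - 2q_S)/7.
Substituting one into the other gives q_S = 1775/38 and q_K = 444/19.
Total output Q = 70.0789, so price P = 370 - 2·70.0789 = 229.8421.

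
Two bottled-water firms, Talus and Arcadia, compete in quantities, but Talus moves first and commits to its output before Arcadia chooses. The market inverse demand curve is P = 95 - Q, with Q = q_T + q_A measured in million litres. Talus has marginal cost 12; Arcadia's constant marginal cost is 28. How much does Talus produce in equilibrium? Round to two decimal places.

Solve by backward induction. Given q_T, the follower Arcadia maximises π_A = (95 - q_T - q_A)q_A - 28q_A.
Follower FOC: 67 - q_T - 2q_A = 0, so q_A(q_T) = (67 - q_T)/2.
The leader anticipates this reaction. Substituting into P = 95 - Q gives P = 123/2 - (1/2)q_T, so π_T = (123/2 - (1/2)q_T)q_T - 12q_T.
The leader's first-order condition 99/2 - q_T = 0 yields q_T = 99/2.
Then q_A = (67 - 99/2)/2 = 35/4.

49.50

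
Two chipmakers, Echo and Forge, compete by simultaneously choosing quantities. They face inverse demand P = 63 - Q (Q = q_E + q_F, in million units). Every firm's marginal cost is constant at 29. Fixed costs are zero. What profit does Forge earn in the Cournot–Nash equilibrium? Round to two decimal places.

Each firm earns π_i = (63 - Q)q_i - 29q_i.
First-order condition (treating rivals' output as given): 34 - 2q_i - q_j = 0.
With identical firms every q_j equals q_i, so q_j = q_i and 34 = 3q_i, giving q_i = 34/3.
Price P = 63 - 68/3 = 121/3.
Forge's profit: (121/3 - 29)·(34/3) = 1156/9.

128.44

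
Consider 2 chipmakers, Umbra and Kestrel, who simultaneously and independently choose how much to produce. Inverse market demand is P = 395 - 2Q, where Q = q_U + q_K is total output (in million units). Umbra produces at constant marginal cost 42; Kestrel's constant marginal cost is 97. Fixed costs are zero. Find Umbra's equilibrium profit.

9248

Umbra's profit: π_U = (395 - 2Q)q_U - (42q_U). Setting ∂π_U/∂q_U = 0: 353 - 4q_U - 2(q_K) = 0.
Kestrel's first-order condition: 298 - 4q_K - 2(q_U) = 0.
Best responses: q_U = (353 - 2q_K)/4, q_K = (298 - 2q_U)/4.
Solving the pair: q_U = 68, q_K = 81/2.
Price P = 395 - 2·(217/2) = 178.
Umbra's profit: (178 - 42)·68 = 9248.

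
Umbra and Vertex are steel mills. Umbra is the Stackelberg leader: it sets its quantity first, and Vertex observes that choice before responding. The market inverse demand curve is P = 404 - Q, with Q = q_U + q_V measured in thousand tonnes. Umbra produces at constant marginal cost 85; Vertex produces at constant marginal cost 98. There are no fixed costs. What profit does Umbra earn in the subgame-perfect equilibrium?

13778

The follower Vertex best-responds to any q_U: π_V = (404 - Q)q_V - 98q_V.
Follower FOC: 306 - q_U - 2q_V = 0, so q_V(q_U) = (306 - q_U)/2.
Umbra substitutes q_V(q_U) into its own profit: π_U = q_U(404 - q_U - (306 - q_U)/2) - 85q_U = (251 - (1/2)q_U)q_U - 85q_U.
Leader FOC: 166 - q_U = 0, so q_U = 166.
Then q_V = (306 - 166)/2 = 70.
Price P = 404 - 236 = 168.
Umbra's profit: (168 - 85)·166 = 13778.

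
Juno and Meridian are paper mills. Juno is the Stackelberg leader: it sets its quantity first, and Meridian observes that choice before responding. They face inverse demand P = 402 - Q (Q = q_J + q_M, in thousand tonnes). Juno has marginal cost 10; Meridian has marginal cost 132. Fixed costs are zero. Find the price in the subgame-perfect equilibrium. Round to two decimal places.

138.50

The follower Meridian best-responds to any q_J: π_M = (402 - Q)q_M - 132q_M.
∂π_M/∂q_M = 270 - q_J - 2q_M = 0 gives the reaction function q_M = (270 - q_J)/2.
Juno substitutes q_M(q_J) into its own profit: π_J = q_J(402 - q_J - (270 - q_J)/2) - 10q_J = (267 - (1/2)q_J)q_J - 10q_J.
Leader FOC: 257 - q_J = 0, so q_J = 257.
Then q_M = (270 - 257)/2 = 13/2.
Total output Q = 527/2, so price P = 402 - 527/2 = 277/2.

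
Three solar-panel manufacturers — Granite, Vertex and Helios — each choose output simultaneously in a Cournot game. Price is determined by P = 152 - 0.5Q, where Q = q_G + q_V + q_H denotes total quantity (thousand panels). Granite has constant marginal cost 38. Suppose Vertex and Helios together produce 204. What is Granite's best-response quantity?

With rivals' combined output fixed at 204, Granite's profit is π_G = (152 - (1/2)·204 - (1/2)q_G)q_G - (38q_G) = (50 - (1/2)q_G)q_G - (38q_G).
∂π_G/∂q_G = 12 - q_G = 0, so q_G = 12.

12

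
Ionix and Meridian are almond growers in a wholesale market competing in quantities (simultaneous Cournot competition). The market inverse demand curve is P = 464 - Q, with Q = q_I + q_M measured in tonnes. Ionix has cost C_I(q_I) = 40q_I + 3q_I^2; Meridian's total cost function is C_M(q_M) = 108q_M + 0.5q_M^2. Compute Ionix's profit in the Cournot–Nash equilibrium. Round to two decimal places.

Ionix's profit: π_I = (464 - Q)q_I - (40q_I + 3q_I²). Setting ∂π_I/∂q_I = 0: 424 - 8q_I - (q_M) = 0.
Meridian's profit: π_M = (464 - Q)q_M - (108q_M + (1/2)q_M²). Setting ∂π_M/∂q_M = 0: 356 - 3q_M - (q_I) = 0.
Rearranging gives the reaction functions q_I = (424 - q_M)/8 and q_M = (356 - q_I)/3.
Solving the pair: q_I = 916/23, q_M = 105.3913.
Price P = 464 - 145.2174 = 318.7826.
Ionix's profit: 318.7826·(916/23) - 40·(916/23) - 3(916/23)² = 6344.4688.

6344.47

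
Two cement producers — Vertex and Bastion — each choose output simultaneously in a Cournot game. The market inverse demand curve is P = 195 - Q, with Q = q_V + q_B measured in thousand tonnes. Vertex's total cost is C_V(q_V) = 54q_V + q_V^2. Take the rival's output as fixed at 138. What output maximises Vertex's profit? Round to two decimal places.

0.75

With the rival's output fixed at 138, Vertex's profit is π_V = (195 - 138 - q_V)q_V - (54q_V + q_V²) = (57 - q_V)q_V - (54q_V + q_V²).
∂π_V/∂q_V = 3 - 4q_V = 0, so q_V = 3/4.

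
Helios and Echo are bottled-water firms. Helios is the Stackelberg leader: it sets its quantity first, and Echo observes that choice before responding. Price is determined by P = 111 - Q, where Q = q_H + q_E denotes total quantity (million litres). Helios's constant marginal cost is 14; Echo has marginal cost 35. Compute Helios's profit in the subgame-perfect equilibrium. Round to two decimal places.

The follower Echo best-responds to any q_H: π_E = (111 - Q)q_E - 35q_E.
∂π_E/∂q_E = 76 - q_H - 2q_E = 0 gives the reaction function q_E = (76 - q_H)/2.
The leader anticipates this reaction. Substituting into P = 111 - Q gives P = 73 - (1/2)q_H, so π_H = (73 - (1/2)q_H)q_H - 14q_H.
The leader's first-order condition 59 - q_H = 0 yields q_H = 59.
Then q_E = (76 - 59)/2 = 17/2.
Price P = 111 - 135/2 = 87/2.
Helios's profit: (87/2 - 14)·59 = 1740.5000.

1740.50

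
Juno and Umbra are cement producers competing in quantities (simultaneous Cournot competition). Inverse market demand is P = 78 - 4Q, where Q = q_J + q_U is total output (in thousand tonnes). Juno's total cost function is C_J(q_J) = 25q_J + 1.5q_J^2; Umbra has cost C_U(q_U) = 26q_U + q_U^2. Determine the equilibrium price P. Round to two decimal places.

48.98

Juno's profit: π_J = (78 - 4Q)q_J - (25q_J + (3/2)q_J²). Setting ∂π_J/∂q_J = 0: 53 - 11q_J - 4(q_U) = 0.
Umbra's first-order condition: 52 - 10q_U - 4(q_J) = 0.
So q_J = (53 - 4q_U)/11 and q_U = (52 - 4q_J)/10.
Solving the pair: q_J = 161/47, q_U = 180/47.
Total output Q = 341/47, so price P = 78 - 4·(341/47) = 48.9787.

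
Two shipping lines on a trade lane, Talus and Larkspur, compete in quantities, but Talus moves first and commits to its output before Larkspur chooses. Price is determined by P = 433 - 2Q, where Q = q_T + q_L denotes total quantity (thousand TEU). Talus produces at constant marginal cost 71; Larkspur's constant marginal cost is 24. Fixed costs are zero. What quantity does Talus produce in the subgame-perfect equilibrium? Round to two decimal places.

78.75

The follower Larkspur best-responds to any q_T: π_L = (433 - 2Q)q_L - 24q_L.
Follower FOC: 409 - 2q_T - 4q_L = 0, so q_L(q_T) = (409 - 2q_T)/4.
The leader anticipates this reaction. Substituting into P = 433 - 2Q gives P = 457/2 - q_T, so π_T = (457/2 - q_T)q_T - 71q_T.
Maximising: ∂π_T/∂q_T = 315/2 - 2q_T = 0, giving q_T = 315/4.
Then q_L = (409 - 2·(315/4))/4 = 503/8.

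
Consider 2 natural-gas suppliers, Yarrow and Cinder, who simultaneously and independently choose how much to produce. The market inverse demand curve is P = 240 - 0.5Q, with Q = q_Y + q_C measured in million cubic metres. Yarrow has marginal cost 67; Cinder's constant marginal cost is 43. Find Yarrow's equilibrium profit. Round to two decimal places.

Yarrow's profit: π_Y = (240 - 0.5Q)q_Y - (67q_Y). Setting ∂π_Y/∂q_Y = 0: 173 - q_Y - (1/2)(q_C) = 0.
Cinder's first-order condition: 197 - q_C - (1/2)(q_Y) = 0.
Rearranging gives the reaction functions q_Y = (173 - (1/2)q_C) and q_C = (197 - (1/2)q_Y).
Substituting one into the other gives q_Y = 298/3 and q_C = 442/3.
Price P = 240 - (1/2)·(740/3) = 350/3.
Yarrow's profit: (350/3 - 67)·(298/3) = 4933.5556.

4933.56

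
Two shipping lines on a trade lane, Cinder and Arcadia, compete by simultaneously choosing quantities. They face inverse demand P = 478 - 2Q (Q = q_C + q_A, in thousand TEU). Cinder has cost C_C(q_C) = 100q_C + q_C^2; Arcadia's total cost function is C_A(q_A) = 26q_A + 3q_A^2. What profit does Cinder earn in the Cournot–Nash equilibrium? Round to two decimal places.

7912.67

Cinder's profit: π_C = (478 - 2Q)q_C - (100q_C + q_C²). Setting ∂π_C/∂q_C = 0: 378 - 6q_C - 2(q_A) = 0.
Arcadia's first-order condition: 452 - 10q_A - 2(q_C) = 0.
So q_C = (378 - 2q_A)/6 and q_A = (452 - 2q_C)/10.
Substituting one into the other gives q_C = 719/14 and q_A = 489/14.
Price P = 478 - 2·(604/7) = 305.4286.
Cinder's profit: 305.4286·(719/14) - 100·(719/14) - (719/14)² = 7912.6684.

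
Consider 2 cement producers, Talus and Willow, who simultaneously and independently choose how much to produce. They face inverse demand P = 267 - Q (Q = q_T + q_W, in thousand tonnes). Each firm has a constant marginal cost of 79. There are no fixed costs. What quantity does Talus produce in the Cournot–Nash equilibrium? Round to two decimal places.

62.67

A representative firm's profit is π_i = q_i(267 - Q) - 79q_i.
First-order condition (treating rivals' output as given): 188 - 2q_i - q_j = 0.
With identical firms every q_j equals q_i, so q_j = q_i and 188 = 3q_i, giving q_i = 188/3.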